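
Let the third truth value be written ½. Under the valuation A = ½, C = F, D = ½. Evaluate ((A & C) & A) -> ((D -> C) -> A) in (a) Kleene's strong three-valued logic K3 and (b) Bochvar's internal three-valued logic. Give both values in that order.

T; ½

In Kleene's strong three-valued logic K3: A & C = ½ & F = F
(A & C) & A = F & ½ = F
D -> C = ½ -> F = ½  [~½ | F]
(D -> C) -> A = ½ -> ½ = ½
((A & C) & A) -> ((D -> C) -> A) = F -> ½ = T
In Bochvar's internal three-valued logic: A & C = ½ & F = ½
(A & C) & A = ½ & ½ = ½
D -> C = ½ -> F = ½  [any arg is the third value ⇒ result is the third value]
(D -> C) -> A = ½ -> ½ = ½
((A & C) & A) -> ((D -> C) -> A) = ½ -> ½ = ½
They differ because Kleene's strong three-valued logic K3 and Bochvar's internal three-valued logic treat ½ differently under the binary connectives.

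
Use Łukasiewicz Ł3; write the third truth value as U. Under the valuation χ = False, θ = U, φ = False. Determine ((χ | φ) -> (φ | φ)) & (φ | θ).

U

χ | φ = False | False = False
φ | φ = False | False = False
(χ | φ) -> (φ | φ) = False -> False = True
φ | θ = False | U = U
((χ | φ) -> (φ | φ)) & (φ | θ) = True & U = U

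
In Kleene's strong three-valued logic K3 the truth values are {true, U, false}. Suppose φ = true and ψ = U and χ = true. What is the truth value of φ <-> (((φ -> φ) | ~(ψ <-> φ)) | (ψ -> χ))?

φ -> φ = true -> true = true
ψ <-> φ = U <-> true = U
~(ψ <-> φ) = ~U = U
(φ -> φ) | ~(ψ <-> φ) = true | U = true
ψ -> χ = U -> true = true  [~U | true]
((φ -> φ) | ~(ψ <-> φ)) | (ψ -> χ) = true | true = true
φ <-> (((φ -> φ) | ~(ψ <-> φ)) | (ψ -> χ)) = true <-> true = true

true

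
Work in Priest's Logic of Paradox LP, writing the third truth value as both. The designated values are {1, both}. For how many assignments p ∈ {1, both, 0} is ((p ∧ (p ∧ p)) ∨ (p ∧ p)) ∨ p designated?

p=1: 1 ✓
p=both: both ✓
p=0: 0 ·

2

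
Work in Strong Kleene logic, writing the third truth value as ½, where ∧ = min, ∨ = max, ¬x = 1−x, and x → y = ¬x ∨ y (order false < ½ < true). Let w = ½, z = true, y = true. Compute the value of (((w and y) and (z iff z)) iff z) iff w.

w and y = ½ and true = ½
z iff z = true iff true = true
(w and y) and (z iff z) = ½ and true = ½
((w and y) and (z iff z)) iff z = ½ iff true = ½
(((w and y) and (z iff z)) iff z) iff w = ½ iff ½ = ½

½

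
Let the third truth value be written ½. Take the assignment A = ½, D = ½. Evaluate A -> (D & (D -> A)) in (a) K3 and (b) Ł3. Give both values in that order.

½; ⊤

In K3: D -> A = ½ -> ½ = ½
D & (D -> A) = ½ & ½ = ½
A -> (D & (D -> A)) = ½ -> ½ = ½
In Ł3: D -> A = ½ -> ½ = ⊤
D & (D -> A) = ½ & ⊤ = ½
A -> (D & (D -> A)) = ½ -> ½ = ⊤
They differ because K3 and Ł3 treat ½ differently under implication.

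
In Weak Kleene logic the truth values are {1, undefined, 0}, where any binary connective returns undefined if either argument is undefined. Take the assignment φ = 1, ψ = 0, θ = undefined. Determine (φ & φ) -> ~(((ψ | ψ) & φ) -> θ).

undefined

φ & φ = 1 & 1 = 1
ψ | ψ = 0 | 0 = 0
(ψ | ψ) & φ = 0 & 1 = 0
((ψ | ψ) & φ) -> θ = 0 -> undefined = undefined
~(((ψ | ψ) & φ) -> θ) = ~undefined = undefined
(φ & φ) -> ~(((ψ | ψ) & φ) -> θ) = 1 -> undefined = undefined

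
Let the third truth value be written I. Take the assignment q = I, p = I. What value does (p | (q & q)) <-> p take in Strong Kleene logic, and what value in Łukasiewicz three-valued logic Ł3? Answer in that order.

In Strong Kleene logic: q & q = I & I = I
p | (q & q) = I | I = I
(p | (q & q)) <-> p = I <-> I = I
In Łukasiewicz three-valued logic Ł3: q & q = I & I = I
p | (q & q) = I | I = I
(p | (q & q)) <-> p = I <-> I = T  [1 − |½−½|]
They differ because Strong Kleene logic and Łukasiewicz three-valued logic Ł3 treat I differently under implication.

I; T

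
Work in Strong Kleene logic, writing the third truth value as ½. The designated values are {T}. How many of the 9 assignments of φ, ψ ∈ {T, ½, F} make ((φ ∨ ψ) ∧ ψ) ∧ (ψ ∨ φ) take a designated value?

3

Designated under: (φ=T, ψ=T); (φ=½, ψ=T); (φ=F, ψ=T).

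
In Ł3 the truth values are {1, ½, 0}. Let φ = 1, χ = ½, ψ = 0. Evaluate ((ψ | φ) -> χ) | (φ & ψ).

½

ψ | φ = 0 | 1 = 1
(ψ | φ) -> χ = 1 -> ½ = ½
φ & ψ = 1 & 0 = 0
((ψ | φ) -> χ) | (φ & ψ) = ½ | 0 = ½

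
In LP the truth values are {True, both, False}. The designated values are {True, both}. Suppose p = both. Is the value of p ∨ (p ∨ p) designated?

Yes

p ∨ p = both ∨ both = both
p ∨ (p ∨ p) = both ∨ both = both
both ∈ {True, both}.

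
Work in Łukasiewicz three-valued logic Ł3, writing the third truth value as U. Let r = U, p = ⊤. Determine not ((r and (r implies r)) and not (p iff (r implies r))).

r implies r = U implies U = ⊤  [min(1, 1−½+½)]
r and (r implies r) = U and ⊤ = U
r implies r = U implies U = ⊤
p iff (r implies r) = ⊤ iff ⊤ = ⊤
not (p iff (r implies r)) = not ⊤ = ⊥
(r and (r implies r)) and not (p iff (r implies r)) = U and ⊥ = ⊥
not ((r and (r implies r)) and not (p iff (r implies r))) = not ⊥ = ⊤

⊤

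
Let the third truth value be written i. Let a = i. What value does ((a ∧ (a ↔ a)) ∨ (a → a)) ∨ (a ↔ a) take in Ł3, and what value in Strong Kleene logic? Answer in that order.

1; i

In Ł3: a ↔ a = i ↔ i = 1
a ∧ (a ↔ a) = i ∧ 1 = i
a → a = i → i = 1
(a ∧ (a ↔ a)) ∨ (a → a) = i ∨ 1 = 1
a ↔ a = i ↔ i = 1
((a ∧ (a ↔ a)) ∨ (a → a)) ∨ (a ↔ a) = 1 ∨ 1 = 1
In Strong Kleene logic: a ↔ a = i ↔ i = i
a ∧ (a ↔ a) = i ∧ i = i
a → a = i → i = i
(a ∧ (a ↔ a)) ∨ (a → a) = i ∨ i = i
a ↔ a = i ↔ i = i
((a ∧ (a ↔ a)) ∨ (a → a)) ∨ (a ↔ a) = i ∨ i = i
They differ because Ł3 and Strong Kleene logic treat i differently under implication.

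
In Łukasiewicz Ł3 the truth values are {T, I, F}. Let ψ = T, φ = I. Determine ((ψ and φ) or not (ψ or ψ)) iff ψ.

ψ and φ = T and I = I
ψ or ψ = T or T = T
not (ψ or ψ) = not T = F
(ψ and φ) or not (ψ or ψ) = I or F = I
((ψ and φ) or not (ψ or ψ)) iff ψ = I iff T = I

I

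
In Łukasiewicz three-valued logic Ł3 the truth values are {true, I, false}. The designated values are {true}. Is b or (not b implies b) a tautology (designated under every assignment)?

No

Countermodel: b=false gives false, which is not designated.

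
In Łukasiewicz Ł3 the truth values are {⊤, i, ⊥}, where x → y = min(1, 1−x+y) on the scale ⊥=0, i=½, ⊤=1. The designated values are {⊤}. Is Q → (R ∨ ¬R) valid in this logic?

Countermodel: Q=⊤, R=i gives i, which is not designated.

No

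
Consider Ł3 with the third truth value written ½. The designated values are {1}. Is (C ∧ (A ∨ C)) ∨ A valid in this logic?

No

Countermodel: C=½, A=½ gives ½, which is not designated.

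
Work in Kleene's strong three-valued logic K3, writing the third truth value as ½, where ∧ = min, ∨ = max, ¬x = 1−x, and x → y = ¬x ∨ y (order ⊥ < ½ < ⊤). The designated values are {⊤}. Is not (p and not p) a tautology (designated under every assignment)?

No

Countermodel: p=½ gives ½, which is not designated.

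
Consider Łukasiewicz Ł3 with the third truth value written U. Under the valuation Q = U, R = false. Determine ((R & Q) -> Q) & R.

R & Q = false & U = false
(R & Q) -> Q = false -> U = true  [min(1, 1−0+½)]
((R & Q) -> Q) & R = true & false = false

false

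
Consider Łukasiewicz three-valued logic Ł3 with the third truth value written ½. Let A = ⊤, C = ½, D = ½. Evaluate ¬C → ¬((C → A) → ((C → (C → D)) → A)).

¬C = ¬½ = ½
C → A = ½ → ⊤ = ⊤
C → D = ½ → ½ = ⊤
C → (C → D) = ½ → ⊤ = ⊤
(C → (C → D)) → A = ⊤ → ⊤ = ⊤
(C → A) → ((C → (C → D)) → A) = ⊤ → ⊤ = ⊤
¬((C → A) → ((C → (C → D)) → A)) = ¬⊤ = ⊥
¬C → ¬((C → A) → ((C → (C → D)) → A)) = ½ → ⊥ = ½

½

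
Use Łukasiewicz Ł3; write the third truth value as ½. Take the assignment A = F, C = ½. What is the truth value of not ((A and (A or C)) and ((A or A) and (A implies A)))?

T

A or C = F or ½ = ½
A and (A or C) = F and ½ = F
A or A = F or F = F
A implies A = F implies F = T
(A or A) and (A implies A) = F and T = F
(A and (A or C)) and ((A or A) and (A implies A)) = F and F = F
not ((A and (A or C)) and ((A or A) and (A implies A))) = not F = T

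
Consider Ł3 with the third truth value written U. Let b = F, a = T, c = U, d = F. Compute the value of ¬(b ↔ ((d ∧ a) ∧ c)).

d ∧ a = F ∧ T = F
(d ∧ a) ∧ c = F ∧ U = F
b ↔ ((d ∧ a) ∧ c) = F ↔ F = T
¬(b ↔ ((d ∧ a) ∧ c)) = ¬T = F

F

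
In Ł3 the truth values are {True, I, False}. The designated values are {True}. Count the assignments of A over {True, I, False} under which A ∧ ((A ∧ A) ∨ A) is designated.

1

A=True: True ✓
A=I: I ·
A=False: False ·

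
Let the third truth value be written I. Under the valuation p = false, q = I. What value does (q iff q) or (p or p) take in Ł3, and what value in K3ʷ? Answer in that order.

true; I

In Ł3: q iff q = I iff I = true  [1 − |½−½|]
p or p = false or false = false
(q iff q) or (p or p) = true or false = true
In K3ʷ: q iff q = I iff I = I
p or p = false or false = false
(q iff q) or (p or p) = I or false = I
They differ because Ł3 and K3ʷ treat I differently under the binary connectives.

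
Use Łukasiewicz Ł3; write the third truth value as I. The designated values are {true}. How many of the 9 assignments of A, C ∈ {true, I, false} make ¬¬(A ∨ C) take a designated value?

5

Of the 9 assignments, 5 give a value in {true}.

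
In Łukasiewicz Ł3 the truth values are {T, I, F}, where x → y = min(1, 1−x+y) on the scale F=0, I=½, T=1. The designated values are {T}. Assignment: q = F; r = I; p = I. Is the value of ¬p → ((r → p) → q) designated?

¬p = ¬I = I
r → p = I → I = T  [min(1, 1−½+½)]
(r → p) → q = T → F = F
¬p → ((r → p) → q) = I → F = I
I ∉ {T}.

No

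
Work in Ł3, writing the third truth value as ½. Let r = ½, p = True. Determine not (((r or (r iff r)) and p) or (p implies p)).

r iff r = ½ iff ½ = True
r or (r iff r) = ½ or True = True
(r or (r iff r)) and p = True and True = True
p implies p = True implies True = True
((r or (r iff r)) and p) or (p implies p) = True or True = True
not (((r or (r iff r)) and p) or (p implies p)) = not True = False

False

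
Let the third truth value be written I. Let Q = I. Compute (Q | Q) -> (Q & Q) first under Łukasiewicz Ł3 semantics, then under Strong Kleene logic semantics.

true; I

In Łukasiewicz Ł3: Q | Q = I | I = I
Q & Q = I & I = I
(Q | Q) -> (Q & Q) = I -> I = true  [min(1, 1−½+½)]
In Strong Kleene logic: Q | Q = I | I = I
Q & Q = I & I = I
(Q | Q) -> (Q & Q) = I -> I = I
They differ because Łukasiewicz Ł3 and Strong Kleene logic treat I differently under implication.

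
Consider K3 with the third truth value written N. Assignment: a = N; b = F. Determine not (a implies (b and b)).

N

b and b = F and F = F
a implies (b and b) = N implies F = N
not (a implies (b and b)) = not N = N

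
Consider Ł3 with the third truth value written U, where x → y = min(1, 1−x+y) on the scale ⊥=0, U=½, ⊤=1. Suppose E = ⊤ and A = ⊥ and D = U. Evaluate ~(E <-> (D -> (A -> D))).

A -> D = ⊥ -> U = ⊤  [min(1, 1−0+½)]
D -> (A -> D) = U -> ⊤ = ⊤
E <-> (D -> (A -> D)) = ⊤ <-> ⊤ = ⊤
~(E <-> (D -> (A -> D))) = ~⊤ = ⊥

⊥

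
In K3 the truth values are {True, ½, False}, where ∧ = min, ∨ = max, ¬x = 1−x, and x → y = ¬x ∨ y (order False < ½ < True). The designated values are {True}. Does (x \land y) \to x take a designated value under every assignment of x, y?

No

Countermodel: x=½, y=True gives ½, which is not designated.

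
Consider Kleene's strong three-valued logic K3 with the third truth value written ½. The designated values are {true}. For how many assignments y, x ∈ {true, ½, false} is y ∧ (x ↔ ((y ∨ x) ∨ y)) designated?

Designated under: (y=true, x=true).

1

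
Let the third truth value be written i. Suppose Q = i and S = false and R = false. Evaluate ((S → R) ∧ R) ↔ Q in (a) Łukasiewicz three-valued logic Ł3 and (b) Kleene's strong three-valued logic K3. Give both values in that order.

In Łukasiewicz three-valued logic Ł3: S → R = false → false = true
(S → R) ∧ R = true ∧ false = false
((S → R) ∧ R) ↔ Q = false ↔ i = i  [1 − |0−½|]
In Kleene's strong three-valued logic K3: S → R = false → false = true
(S → R) ∧ R = true ∧ false = false
((S → R) ∧ R) ↔ Q = false ↔ i = i

i; i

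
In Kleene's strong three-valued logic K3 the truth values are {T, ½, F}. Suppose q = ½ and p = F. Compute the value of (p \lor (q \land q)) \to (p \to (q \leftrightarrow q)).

T

q \land q = ½ \land ½ = ½
p \lor (q \land q) = F \lor ½ = ½
q \leftrightarrow q = ½ \leftrightarrow ½ = ½
p \to (q \leftrightarrow q) = F \to ½ = T  [\lnot F \lor ½]
(p \lor (q \land q)) \to (p \to (q \leftrightarrow q)) = ½ \to T = T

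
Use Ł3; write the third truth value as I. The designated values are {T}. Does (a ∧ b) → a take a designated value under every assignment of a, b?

Yes

Every assignment of a, b over {T, I, F} gives a value in {T}.
In particular, with a=I, b=I: (a ∧ b) → a = T.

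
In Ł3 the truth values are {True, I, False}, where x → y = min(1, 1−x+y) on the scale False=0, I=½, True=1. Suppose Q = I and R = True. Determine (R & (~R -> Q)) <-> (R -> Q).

~R = ~True = False
~R -> Q = False -> I = True
R & (~R -> Q) = True & True = True
R -> Q = True -> I = I
(R & (~R -> Q)) <-> (R -> Q) = True <-> I = I

I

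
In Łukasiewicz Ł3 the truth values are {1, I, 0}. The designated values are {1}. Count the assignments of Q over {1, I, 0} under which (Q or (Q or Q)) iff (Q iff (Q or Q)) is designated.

1

Q=1: 1 ✓
Q=I: I ·
Q=0: 0 ·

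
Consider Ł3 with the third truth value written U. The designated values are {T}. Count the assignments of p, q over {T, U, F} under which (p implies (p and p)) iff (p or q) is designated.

Of the 9 assignments, 5 give a value in {T}.

5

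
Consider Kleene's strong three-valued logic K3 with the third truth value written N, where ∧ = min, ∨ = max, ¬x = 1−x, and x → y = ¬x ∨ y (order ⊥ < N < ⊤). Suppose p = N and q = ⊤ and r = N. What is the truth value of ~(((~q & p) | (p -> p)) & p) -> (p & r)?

~q = ~⊤ = ⊥
~q & p = ⊥ & N = ⊥
p -> p = N -> N = N  [~N | N]
(~q & p) | (p -> p) = ⊥ | N = N
((~q & p) | (p -> p)) & p = N & N = N
~(((~q & p) | (p -> p)) & p) = ~N = N
p & r = N & N = N
~(((~q & p) | (p -> p)) & p) -> (p & r) = N -> N = N

N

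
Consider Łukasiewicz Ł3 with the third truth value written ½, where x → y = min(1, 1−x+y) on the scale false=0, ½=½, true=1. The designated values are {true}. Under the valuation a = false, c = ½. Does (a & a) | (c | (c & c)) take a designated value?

No

a & a = false & false = false
c & c = ½ & ½ = ½
c | (c & c) = ½ | ½ = ½
(a & a) | (c | (c & c)) = false | ½ = ½
½ ∉ {true}.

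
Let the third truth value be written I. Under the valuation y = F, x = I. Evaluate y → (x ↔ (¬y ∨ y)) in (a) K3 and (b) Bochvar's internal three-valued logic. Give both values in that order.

In K3: ¬y = ¬F = T
¬y ∨ y = T ∨ F = T
x ↔ (¬y ∨ y) = I ↔ T = I
y → (x ↔ (¬y ∨ y)) = F → I = T  [¬F ∨ I]
In Bochvar's internal three-valued logic: ¬y = ¬F = T
¬y ∨ y = T ∨ F = T
x ↔ (¬y ∨ y) = I ↔ T = I
y → (x ↔ (¬y ∨ y)) = F → I = I  [any arg is the third value ⇒ result is the third value]
They differ because K3 and Bochvar's internal three-valued logic treat I differently under the binary connectives.

T; I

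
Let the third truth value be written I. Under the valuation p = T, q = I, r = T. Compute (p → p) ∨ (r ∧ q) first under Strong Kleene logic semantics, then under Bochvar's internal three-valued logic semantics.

T; I

In Strong Kleene logic: p → p = T → T = T
r ∧ q = T ∧ I = I
(p → p) ∨ (r ∧ q) = T ∨ I = T
In Bochvar's internal three-valued logic: p → p = T → T = T
r ∧ q = T ∧ I = I
(p → p) ∨ (r ∧ q) = T ∨ I = I
They differ because Strong Kleene logic and Bochvar's internal three-valued logic treat I differently under the binary connectives.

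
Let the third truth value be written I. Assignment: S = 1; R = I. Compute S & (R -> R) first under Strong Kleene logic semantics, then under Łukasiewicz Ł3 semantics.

In Strong Kleene logic: R -> R = I -> I = I  [~I | I]
S & (R -> R) = 1 & I = I
In Łukasiewicz Ł3: R -> R = I -> I = 1
S & (R -> R) = 1 & 1 = 1
They differ because Strong Kleene logic and Łukasiewicz Ł3 treat I differently under implication.

I; 1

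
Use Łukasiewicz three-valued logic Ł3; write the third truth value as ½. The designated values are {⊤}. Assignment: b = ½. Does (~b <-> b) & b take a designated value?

No

~b = ~½ = ½
~b <-> b = ½ <-> ½ = ⊤  [1 − |½−½|]
(~b <-> b) & b = ⊤ & ½ = ½
½ ∉ {⊤}.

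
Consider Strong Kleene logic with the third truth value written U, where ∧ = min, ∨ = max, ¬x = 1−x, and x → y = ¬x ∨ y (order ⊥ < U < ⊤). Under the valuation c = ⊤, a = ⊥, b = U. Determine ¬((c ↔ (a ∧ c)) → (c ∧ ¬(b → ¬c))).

a ∧ c = ⊥ ∧ ⊤ = ⊥
c ↔ (a ∧ c) = ⊤ ↔ ⊥ = ⊥
¬c = ¬⊤ = ⊥
b → ¬c = U → ⊥ = U
¬(b → ¬c) = ¬U = U
c ∧ ¬(b → ¬c) = ⊤ ∧ U = U
(c ↔ (a ∧ c)) → (c ∧ ¬(b → ¬c)) = ⊥ → U = ⊤
¬((c ↔ (a ∧ c)) → (c ∧ ¬(b → ¬c))) = ¬⊤ = ⊥

⊥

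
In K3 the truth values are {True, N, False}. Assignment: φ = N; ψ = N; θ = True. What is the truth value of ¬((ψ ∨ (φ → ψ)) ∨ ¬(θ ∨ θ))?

φ → ψ = N → N = N  [¬N ∨ N]
ψ ∨ (φ → ψ) = N ∨ N = N
θ ∨ θ = True ∨ True = True
¬(θ ∨ θ) = ¬True = False
(ψ ∨ (φ → ψ)) ∨ ¬(θ ∨ θ) = N ∨ False = N
¬((ψ ∨ (φ → ψ)) ∨ ¬(θ ∨ θ)) = ¬N = N

N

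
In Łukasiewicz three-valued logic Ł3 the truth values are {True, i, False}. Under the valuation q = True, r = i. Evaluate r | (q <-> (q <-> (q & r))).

q & r = True & i = i
q <-> (q & r) = True <-> i = i  [1 − |1−½|]
q <-> (q <-> (q & r)) = True <-> i = i
r | (q <-> (q <-> (q & r))) = i | i = i

i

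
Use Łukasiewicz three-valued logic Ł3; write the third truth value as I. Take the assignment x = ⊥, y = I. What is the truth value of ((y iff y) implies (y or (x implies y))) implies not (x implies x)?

⊥

y iff y = I iff I = ⊤  [1 − |½−½|]
x implies y = ⊥ implies I = ⊤
y or (x implies y) = I or ⊤ = ⊤
(y iff y) implies (y or (x implies y)) = ⊤ implies ⊤ = ⊤
x implies x = ⊥ implies ⊥ = ⊤
not (x implies x) = not ⊤ = ⊥
((y iff y) implies (y or (x implies y))) implies not (x implies x) = ⊤ implies ⊥ = ⊥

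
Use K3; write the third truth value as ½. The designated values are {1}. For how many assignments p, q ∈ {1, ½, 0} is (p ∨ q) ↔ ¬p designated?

1

Designated under: (p=0, q=1).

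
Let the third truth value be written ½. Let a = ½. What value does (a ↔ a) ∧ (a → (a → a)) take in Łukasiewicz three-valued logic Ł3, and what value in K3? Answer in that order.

In Łukasiewicz three-valued logic Ł3: a ↔ a = ½ ↔ ½ = true  [1 − |½−½|]
a → a = ½ → ½ = true
a → (a → a) = ½ → true = true
(a ↔ a) ∧ (a → (a → a)) = true ∧ true = true
In K3: a ↔ a = ½ ↔ ½ = ½
a → a = ½ → ½ = ½  [¬½ ∨ ½]
a → (a → a) = ½ → ½ = ½
(a ↔ a) ∧ (a → (a → a)) = ½ ∧ ½ = ½
They differ because Łukasiewicz three-valued logic Ł3 and K3 treat ½ differently under implication.

true; ½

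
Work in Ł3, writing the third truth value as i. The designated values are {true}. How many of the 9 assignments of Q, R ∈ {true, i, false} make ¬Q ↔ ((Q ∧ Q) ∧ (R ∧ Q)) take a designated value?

Designated under: (Q=true, R=false); (Q=i, R=true); (Q=i, R=i).

3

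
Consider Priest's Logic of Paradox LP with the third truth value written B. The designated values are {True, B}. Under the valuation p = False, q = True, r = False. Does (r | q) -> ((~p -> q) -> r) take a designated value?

No

r | q = False | True = True
~p = ~False = True
~p -> q = True -> True = True
(~p -> q) -> r = True -> False = False
(r | q) -> ((~p -> q) -> r) = True -> False = False
False ∉ {True, B}.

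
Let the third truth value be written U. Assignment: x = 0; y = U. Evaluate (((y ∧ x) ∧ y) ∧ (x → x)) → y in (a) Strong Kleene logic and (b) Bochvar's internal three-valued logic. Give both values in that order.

In Strong Kleene logic: y ∧ x = U ∧ 0 = 0
(y ∧ x) ∧ y = 0 ∧ U = 0
x → x = 0 → 0 = 1
((y ∧ x) ∧ y) ∧ (x → x) = 0 ∧ 1 = 0
(((y ∧ x) ∧ y) ∧ (x → x)) → y = 0 → U = 1  [¬0 ∨ U]
In Bochvar's internal three-valued logic: y ∧ x = U ∧ 0 = U
(y ∧ x) ∧ y = U ∧ U = U
x → x = 0 → 0 = 1
((y ∧ x) ∧ y) ∧ (x → x) = U ∧ 1 = U
(((y ∧ x) ∧ y) ∧ (x → x)) → y = U → U = U  [any arg is the third value ⇒ result is the third value]
They differ because Strong Kleene logic and Bochvar's internal three-valued logic treat U differently under the binary connectives.

1; U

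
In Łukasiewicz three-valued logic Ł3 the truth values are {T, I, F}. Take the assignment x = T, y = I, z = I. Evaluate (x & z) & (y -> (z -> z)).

x & z = T & I = I
z -> z = I -> I = T
y -> (z -> z) = I -> T = T
(x & z) & (y -> (z -> z)) = I & T = I

I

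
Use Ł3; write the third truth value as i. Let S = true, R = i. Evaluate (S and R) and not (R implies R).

S and R = true and i = i
R implies R = i implies i = true  [min(1, 1−½+½)]
not (R implies R) = not true = false
(S and R) and not (R implies R) = i and false = false

false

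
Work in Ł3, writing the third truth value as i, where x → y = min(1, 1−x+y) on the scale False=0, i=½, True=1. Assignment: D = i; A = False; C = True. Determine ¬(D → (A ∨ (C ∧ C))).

C ∧ C = True ∧ True = True
A ∨ (C ∧ C) = False ∨ True = True
D → (A ∨ (C ∧ C)) = i → True = True  [min(1, 1−½+1)]
¬(D → (A ∨ (C ∧ C))) = ¬True = False

False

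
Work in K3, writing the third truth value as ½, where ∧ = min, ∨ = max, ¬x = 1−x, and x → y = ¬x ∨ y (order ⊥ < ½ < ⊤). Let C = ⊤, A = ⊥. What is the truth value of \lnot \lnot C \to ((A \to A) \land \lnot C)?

⊥

\lnot C = \lnot ⊤ = ⊥
\lnot \lnot C = \lnot ⊥ = ⊤
A \to A = ⊥ \to ⊥ = ⊤
\lnot C = \lnot ⊤ = ⊥
(A \to A) \land \lnot C = ⊤ \land ⊥ = ⊥
\lnot \lnot C \to ((A \to A) \land \lnot C) = ⊤ \to ⊥ = ⊥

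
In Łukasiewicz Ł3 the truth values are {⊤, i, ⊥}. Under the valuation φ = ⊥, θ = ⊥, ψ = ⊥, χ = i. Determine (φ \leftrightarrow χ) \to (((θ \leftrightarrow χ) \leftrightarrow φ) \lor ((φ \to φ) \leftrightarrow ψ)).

φ \leftrightarrow χ = ⊥ \leftrightarrow i = i
θ \leftrightarrow χ = ⊥ \leftrightarrow i = i
(θ \leftrightarrow χ) \leftrightarrow φ = i \leftrightarrow ⊥ = i
φ \to φ = ⊥ \to ⊥ = ⊤
(φ \to φ) \leftrightarrow ψ = ⊤ \leftrightarrow ⊥ = ⊥
((θ \leftrightarrow χ) \leftrightarrow φ) \lor ((φ \to φ) \leftrightarrow ψ) = i \lor ⊥ = i
(φ \leftrightarrow χ) \to (((θ \leftrightarrow χ) \leftrightarrow φ) \lor ((φ \to φ) \leftrightarrow ψ)) = i \to i = ⊤

⊤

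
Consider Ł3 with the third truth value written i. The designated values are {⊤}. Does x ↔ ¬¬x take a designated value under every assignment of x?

Every assignment of x over {⊤, i, ⊥} gives a value in {⊤}.
In particular, with x=i: x ↔ ¬¬x = ⊤.

Yes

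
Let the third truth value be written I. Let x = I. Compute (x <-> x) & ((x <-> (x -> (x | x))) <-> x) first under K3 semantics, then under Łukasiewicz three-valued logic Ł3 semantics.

I; T

In K3: x <-> x = I <-> I = I
x | x = I | I = I
x -> (x | x) = I -> I = I
x <-> (x -> (x | x)) = I <-> I = I
(x <-> (x -> (x | x))) <-> x = I <-> I = I
(x <-> x) & ((x <-> (x -> (x | x))) <-> x) = I & I = I
In Łukasiewicz three-valued logic Ł3: x <-> x = I <-> I = T
x | x = I | I = I
x -> (x | x) = I -> I = T
x <-> (x -> (x | x)) = I <-> T = I
(x <-> (x -> (x | x))) <-> x = I <-> I = T
(x <-> x) & ((x <-> (x -> (x | x))) <-> x) = T & T = T
They differ because K3 and Łukasiewicz three-valued logic Ł3 treat I differently under implication.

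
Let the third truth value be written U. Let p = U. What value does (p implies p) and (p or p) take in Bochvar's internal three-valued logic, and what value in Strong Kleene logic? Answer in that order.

In Bochvar's internal three-valued logic: p implies p = U implies U = U  [any arg is the third value ⇒ result is the third value]
p or p = U or U = U
(p implies p) and (p or p) = U and U = U
In Strong Kleene logic: p implies p = U implies U = U  [not U or U]
p or p = U or U = U
(p implies p) and (p or p) = U and U = U

U; U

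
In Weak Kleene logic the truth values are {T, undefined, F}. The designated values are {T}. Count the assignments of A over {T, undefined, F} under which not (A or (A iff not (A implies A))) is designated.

0

A=T: F ·
A=undefined: undefined ·
A=F: F ·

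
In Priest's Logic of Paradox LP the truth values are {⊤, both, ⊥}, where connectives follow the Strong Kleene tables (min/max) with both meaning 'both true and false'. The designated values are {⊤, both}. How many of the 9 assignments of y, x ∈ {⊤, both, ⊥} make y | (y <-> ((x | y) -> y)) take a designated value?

8

Of the 9 assignments, 8 give a value in {⊤, both}.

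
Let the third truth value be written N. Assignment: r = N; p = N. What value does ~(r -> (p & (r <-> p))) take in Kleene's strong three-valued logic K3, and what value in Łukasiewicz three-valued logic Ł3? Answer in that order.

In Kleene's strong three-valued logic K3: r <-> p = N <-> N = N
p & (r <-> p) = N & N = N
r -> (p & (r <-> p)) = N -> N = N
~(r -> (p & (r <-> p))) = ~N = N
In Łukasiewicz three-valued logic Ł3: r <-> p = N <-> N = true  [1 − |½−½|]
p & (r <-> p) = N & true = N
r -> (p & (r <-> p)) = N -> N = true
~(r -> (p & (r <-> p))) = ~true = false
They differ because Kleene's strong three-valued logic K3 and Łukasiewicz three-valued logic Ł3 treat N differently under implication.

N; false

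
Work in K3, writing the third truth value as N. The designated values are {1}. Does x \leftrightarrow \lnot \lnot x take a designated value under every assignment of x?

Countermodel: x=N gives N, which is not designated.

No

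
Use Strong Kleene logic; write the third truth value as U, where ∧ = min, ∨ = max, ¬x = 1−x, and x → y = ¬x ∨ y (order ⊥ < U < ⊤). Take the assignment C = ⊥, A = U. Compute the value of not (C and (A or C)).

⊤

A or C = U or ⊥ = U
C and (A or C) = ⊥ and U = ⊥
not (C and (A or C)) = not ⊥ = ⊤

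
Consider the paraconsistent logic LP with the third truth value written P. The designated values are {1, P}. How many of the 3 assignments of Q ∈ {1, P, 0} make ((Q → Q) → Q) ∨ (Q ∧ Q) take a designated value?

Q=1: 1 ✓
Q=P: P ✓
Q=0: 0 ·

2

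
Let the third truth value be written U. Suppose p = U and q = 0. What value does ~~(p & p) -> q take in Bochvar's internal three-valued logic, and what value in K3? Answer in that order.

In Bochvar's internal three-valued logic: p & p = U & U = U
~(p & p) = ~U = U
~~(p & p) = ~U = U
~~(p & p) -> q = U -> 0 = U  [any arg is the third value ⇒ result is the third value]
In K3: p & p = U & U = U
~(p & p) = ~U = U
~~(p & p) = ~U = U
~~(p & p) -> q = U -> 0 = U  [~U | 0]

U; U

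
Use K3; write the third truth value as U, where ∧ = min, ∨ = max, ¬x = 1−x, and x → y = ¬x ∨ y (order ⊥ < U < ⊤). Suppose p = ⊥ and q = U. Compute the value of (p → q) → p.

⊥

p → q = ⊥ → U = ⊤  [¬⊥ ∨ U]
(p → q) → p = ⊤ → ⊥ = ⊥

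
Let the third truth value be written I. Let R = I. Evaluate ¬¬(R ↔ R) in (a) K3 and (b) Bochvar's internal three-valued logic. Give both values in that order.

I; I

In K3: R ↔ R = I ↔ I = I
¬(R ↔ R) = ¬I = I
¬¬(R ↔ R) = ¬I = I
In Bochvar's internal three-valued logic: R ↔ R = I ↔ I = I
¬(R ↔ R) = ¬I = I
¬¬(R ↔ R) = ¬I = I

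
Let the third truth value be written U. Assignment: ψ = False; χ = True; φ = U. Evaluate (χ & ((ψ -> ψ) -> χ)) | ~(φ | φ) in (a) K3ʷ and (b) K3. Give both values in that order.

U; True

In K3ʷ: ψ -> ψ = False -> False = True
(ψ -> ψ) -> χ = True -> True = True
χ & ((ψ -> ψ) -> χ) = True & True = True
φ | φ = U | U = U
~(φ | φ) = ~U = U
(χ & ((ψ -> ψ) -> χ)) | ~(φ | φ) = True | U = U
In K3: ψ -> ψ = False -> False = True
(ψ -> ψ) -> χ = True -> True = True
χ & ((ψ -> ψ) -> χ) = True & True = True
φ | φ = U | U = U
~(φ | φ) = ~U = U
(χ & ((ψ -> ψ) -> χ)) | ~(φ | φ) = True | U = True
They differ because K3ʷ and K3 treat U differently under the binary connectives.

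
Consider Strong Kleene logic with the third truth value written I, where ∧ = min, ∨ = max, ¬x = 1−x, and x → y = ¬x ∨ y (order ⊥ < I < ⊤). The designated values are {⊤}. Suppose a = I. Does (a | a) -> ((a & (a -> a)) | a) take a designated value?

a | a = I | I = I
a -> a = I -> I = I
a & (a -> a) = I & I = I
(a & (a -> a)) | a = I | I = I
(a | a) -> ((a & (a -> a)) | a) = I -> I = I
I ∉ {⊤}.

No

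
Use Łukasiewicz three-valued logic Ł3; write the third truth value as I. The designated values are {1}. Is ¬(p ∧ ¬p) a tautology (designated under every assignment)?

No

Countermodel: p=I gives I, which is not designated.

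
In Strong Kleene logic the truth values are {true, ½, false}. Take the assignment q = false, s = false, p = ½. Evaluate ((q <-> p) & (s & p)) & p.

false

q <-> p = false <-> ½ = ½
s & p = false & ½ = false
(q <-> p) & (s & p) = ½ & false = false
((q <-> p) & (s & p)) & p = false & ½ = false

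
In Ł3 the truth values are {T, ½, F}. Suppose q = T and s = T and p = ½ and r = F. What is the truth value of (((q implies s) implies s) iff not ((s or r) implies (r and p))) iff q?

T

q implies s = T implies T = T
(q implies s) implies s = T implies T = T
s or r = T or F = T
r and p = F and ½ = F
(s or r) implies (r and p) = T implies F = F
not ((s or r) implies (r and p)) = not F = T
((q implies s) implies s) iff not ((s or r) implies (r and p)) = T iff T = T
(((q implies s) implies s) iff not ((s or r) implies (r and p))) iff q = T iff T = T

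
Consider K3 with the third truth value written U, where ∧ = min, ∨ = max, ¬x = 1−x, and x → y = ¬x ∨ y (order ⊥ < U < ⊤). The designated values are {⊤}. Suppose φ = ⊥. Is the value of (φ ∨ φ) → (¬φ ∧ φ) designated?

Yes

φ ∨ φ = ⊥ ∨ ⊥ = ⊥
¬φ = ¬⊥ = ⊤
¬φ ∧ φ = ⊤ ∧ ⊥ = ⊥
(φ ∨ φ) → (¬φ ∧ φ) = ⊥ → ⊥ = ⊤
⊤ ∈ {⊤}.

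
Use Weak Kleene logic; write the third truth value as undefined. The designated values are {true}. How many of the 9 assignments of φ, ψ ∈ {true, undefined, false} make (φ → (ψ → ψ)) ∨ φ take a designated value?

4

Designated under: (φ=true, ψ=true); (φ=true, ψ=false); (φ=false, ψ=true); (φ=false, ψ=false).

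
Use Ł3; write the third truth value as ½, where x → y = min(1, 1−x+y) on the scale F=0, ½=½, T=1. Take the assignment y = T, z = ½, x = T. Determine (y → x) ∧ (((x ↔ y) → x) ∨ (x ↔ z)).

T

y → x = T → T = T
x ↔ y = T ↔ T = T
(x ↔ y) → x = T → T = T
x ↔ z = T ↔ ½ = ½
((x ↔ y) → x) ∨ (x ↔ z) = T ∨ ½ = T
(y → x) ∧ (((x ↔ y) → x) ∨ (x ↔ z)) = T ∧ T = T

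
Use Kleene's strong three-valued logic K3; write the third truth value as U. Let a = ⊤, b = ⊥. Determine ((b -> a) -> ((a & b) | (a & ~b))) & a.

⊤

b -> a = ⊥ -> ⊤ = ⊤
a & b = ⊤ & ⊥ = ⊥
~b = ~⊥ = ⊤
a & ~b = ⊤ & ⊤ = ⊤
(a & b) | (a & ~b) = ⊥ | ⊤ = ⊤
(b -> a) -> ((a & b) | (a & ~b)) = ⊤ -> ⊤ = ⊤
((b -> a) -> ((a & b) | (a & ~b))) & a = ⊤ & ⊤ = ⊤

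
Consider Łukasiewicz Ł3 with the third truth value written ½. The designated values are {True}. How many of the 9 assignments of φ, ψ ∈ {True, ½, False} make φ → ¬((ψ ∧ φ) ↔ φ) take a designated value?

5

Of the 9 assignments, 5 give a value in {True}.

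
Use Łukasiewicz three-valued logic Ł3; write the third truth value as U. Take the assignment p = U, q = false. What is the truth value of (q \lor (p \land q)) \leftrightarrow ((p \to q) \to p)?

p \land q = U \land false = false
q \lor (p \land q) = false \lor false = false
p \to q = U \to false = U  [min(1, 1−½+0)]
(p \to q) \to p = U \to U = true
(q \lor (p \land q)) \leftrightarrow ((p \to q) \to p) = false \leftrightarrow true = false

false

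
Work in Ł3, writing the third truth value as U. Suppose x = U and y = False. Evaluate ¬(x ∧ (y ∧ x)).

True

y ∧ x = False ∧ U = False
x ∧ (y ∧ x) = U ∧ False = False
¬(x ∧ (y ∧ x)) = ¬False = True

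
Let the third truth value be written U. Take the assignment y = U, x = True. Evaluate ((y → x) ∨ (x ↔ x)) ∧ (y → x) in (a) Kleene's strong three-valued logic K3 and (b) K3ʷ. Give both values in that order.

True; U

In Kleene's strong three-valued logic K3: y → x = U → True = True  [¬U ∨ True]
x ↔ x = True ↔ True = True
(y → x) ∨ (x ↔ x) = True ∨ True = True
y → x = U → True = True
((y → x) ∨ (x ↔ x)) ∧ (y → x) = True ∧ True = True
In K3ʷ: y → x = U → True = U  [any arg is the third value ⇒ result is the third value]
x ↔ x = True ↔ True = True
(y → x) ∨ (x ↔ x) = U ∨ True = U
y → x = U → True = U
((y → x) ∨ (x ↔ x)) ∧ (y → x) = U ∧ U = U
They differ because Kleene's strong three-valued logic K3 and K3ʷ treat U differently under the binary connectives.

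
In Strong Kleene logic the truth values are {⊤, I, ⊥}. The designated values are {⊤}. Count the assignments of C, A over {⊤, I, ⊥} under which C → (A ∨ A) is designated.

Of the 9 assignments, 5 give a value in {⊤}.

5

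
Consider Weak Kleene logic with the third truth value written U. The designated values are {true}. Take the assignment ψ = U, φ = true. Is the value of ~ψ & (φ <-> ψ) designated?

No

~ψ = ~U = U
φ <-> ψ = true <-> U = U
~ψ & (φ <-> ψ) = U & U = U
U ∉ {true}.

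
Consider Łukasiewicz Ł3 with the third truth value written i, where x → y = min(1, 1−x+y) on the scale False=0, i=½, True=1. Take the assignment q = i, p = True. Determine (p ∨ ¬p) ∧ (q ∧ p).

i

¬p = ¬True = False
p ∨ ¬p = True ∨ False = True
q ∧ p = i ∧ True = i
(p ∨ ¬p) ∧ (q ∧ p) = True ∧ i = i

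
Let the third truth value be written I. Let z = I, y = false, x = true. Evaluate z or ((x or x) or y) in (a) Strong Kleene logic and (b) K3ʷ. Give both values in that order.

true; I

In Strong Kleene logic: x or x = true or true = true
(x or x) or y = true or false = true
z or ((x or x) or y) = I or true = true
In K3ʷ: x or x = true or true = true
(x or x) or y = true or false = true
z or ((x or x) or y) = I or true = I
They differ because Strong Kleene logic and K3ʷ treat I differently under the binary connectives.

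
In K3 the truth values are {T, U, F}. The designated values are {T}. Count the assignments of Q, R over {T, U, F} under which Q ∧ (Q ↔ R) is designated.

1

Designated under: (Q=T, R=T).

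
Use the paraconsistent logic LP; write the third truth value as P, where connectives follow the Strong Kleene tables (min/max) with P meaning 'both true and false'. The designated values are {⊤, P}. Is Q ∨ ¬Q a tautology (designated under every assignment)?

Yes

Every assignment of Q over {⊤, P, ⊥} gives a value in {⊤, P}.
In particular, with Q=P: Q ∨ ¬Q = P.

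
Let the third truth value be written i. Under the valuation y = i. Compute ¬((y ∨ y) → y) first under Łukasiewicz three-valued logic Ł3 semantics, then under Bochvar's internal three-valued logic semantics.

In Łukasiewicz three-valued logic Ł3: y ∨ y = i ∨ i = i
(y ∨ y) → y = i → i = 1
¬((y ∨ y) → y) = ¬1 = 0
In Bochvar's internal three-valued logic: y ∨ y = i ∨ i = i
(y ∨ y) → y = i → i = i  [any arg is the third value ⇒ result is the third value]
¬((y ∨ y) → y) = ¬i = i
They differ because Łukasiewicz three-valued logic Ł3 and Bochvar's internal three-valued logic treat i differently under the binary connectives.

0; i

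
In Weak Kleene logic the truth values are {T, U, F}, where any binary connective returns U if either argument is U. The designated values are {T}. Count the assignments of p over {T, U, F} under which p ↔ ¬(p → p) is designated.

1

p=T: F ·
p=U: U ·
p=F: T ✓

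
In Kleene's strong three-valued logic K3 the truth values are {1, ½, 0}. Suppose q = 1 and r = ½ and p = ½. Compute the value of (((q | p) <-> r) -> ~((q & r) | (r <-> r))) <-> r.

½

q | p = 1 | ½ = 1
(q | p) <-> r = 1 <-> ½ = ½
q & r = 1 & ½ = ½
r <-> r = ½ <-> ½ = ½
(q & r) | (r <-> r) = ½ | ½ = ½
~((q & r) | (r <-> r)) = ~½ = ½
((q | p) <-> r) -> ~((q & r) | (r <-> r)) = ½ -> ½ = ½  [~½ | ½]
(((q | p) <-> r) -> ~((q & r) | (r <-> r))) <-> r = ½ <-> ½ = ½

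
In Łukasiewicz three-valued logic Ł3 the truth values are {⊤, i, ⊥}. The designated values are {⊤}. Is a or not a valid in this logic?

No

Countermodel: a=i gives i, which is not designated.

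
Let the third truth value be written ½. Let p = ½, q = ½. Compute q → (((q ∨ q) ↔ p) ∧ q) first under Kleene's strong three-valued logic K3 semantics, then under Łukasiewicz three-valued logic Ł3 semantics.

½; ⊤

In Kleene's strong three-valued logic K3: q ∨ q = ½ ∨ ½ = ½
(q ∨ q) ↔ p = ½ ↔ ½ = ½
((q ∨ q) ↔ p) ∧ q = ½ ∧ ½ = ½
q → (((q ∨ q) ↔ p) ∧ q) = ½ → ½ = ½  [¬½ ∨ ½]
In Łukasiewicz three-valued logic Ł3: q ∨ q = ½ ∨ ½ = ½
(q ∨ q) ↔ p = ½ ↔ ½ = ⊤
((q ∨ q) ↔ p) ∧ q = ⊤ ∧ ½ = ½
q → (((q ∨ q) ↔ p) ∧ q) = ½ → ½ = ⊤
They differ because Kleene's strong three-valued logic K3 and Łukasiewicz three-valued logic Ł3 treat ½ differently under implication.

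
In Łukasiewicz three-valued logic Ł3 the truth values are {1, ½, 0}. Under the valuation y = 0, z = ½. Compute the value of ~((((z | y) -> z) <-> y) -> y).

0

z | y = ½ | 0 = ½
(z | y) -> z = ½ -> ½ = 1  [min(1, 1−½+½)]
((z | y) -> z) <-> y = 1 <-> 0 = 0
(((z | y) -> z) <-> y) -> y = 0 -> 0 = 1
~((((z | y) -> z) <-> y) -> y) = ~1 = 0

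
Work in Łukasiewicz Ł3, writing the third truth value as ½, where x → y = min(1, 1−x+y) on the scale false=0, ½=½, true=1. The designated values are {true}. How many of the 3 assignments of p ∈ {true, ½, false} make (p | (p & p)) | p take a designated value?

1

p=true: true ✓
p=½: ½ ·
p=false: false ·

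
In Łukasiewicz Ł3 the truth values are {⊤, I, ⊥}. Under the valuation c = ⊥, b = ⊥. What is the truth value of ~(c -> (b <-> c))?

⊥

b <-> c = ⊥ <-> ⊥ = ⊤
c -> (b <-> c) = ⊥ -> ⊤ = ⊤
~(c -> (b <-> c)) = ~⊤ = ⊥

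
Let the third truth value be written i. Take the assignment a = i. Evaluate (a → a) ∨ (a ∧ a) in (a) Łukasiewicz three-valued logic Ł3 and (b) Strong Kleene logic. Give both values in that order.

1; i

In Łukasiewicz three-valued logic Ł3: a → a = i → i = 1
a ∧ a = i ∧ i = i
(a → a) ∨ (a ∧ a) = 1 ∨ i = 1
In Strong Kleene logic: a → a = i → i = i
a ∧ a = i ∧ i = i
(a → a) ∨ (a ∧ a) = i ∨ i = i
They differ because Łukasiewicz three-valued logic Ł3 and Strong Kleene logic treat i differently under implication.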